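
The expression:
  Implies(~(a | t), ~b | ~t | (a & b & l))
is always true.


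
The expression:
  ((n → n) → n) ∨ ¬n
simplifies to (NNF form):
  True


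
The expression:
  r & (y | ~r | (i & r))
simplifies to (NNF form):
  r & (i | y)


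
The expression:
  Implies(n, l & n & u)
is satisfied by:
  {u: True, l: True, n: False}
  {u: True, l: False, n: False}
  {l: True, u: False, n: False}
  {u: False, l: False, n: False}
  {n: True, u: True, l: True}


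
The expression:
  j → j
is always true.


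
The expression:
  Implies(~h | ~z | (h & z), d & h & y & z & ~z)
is never true.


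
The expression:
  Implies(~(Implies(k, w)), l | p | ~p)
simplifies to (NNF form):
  True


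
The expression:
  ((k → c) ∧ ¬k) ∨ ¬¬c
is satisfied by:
  {c: True, k: False}
  {k: False, c: False}
  {k: True, c: True}


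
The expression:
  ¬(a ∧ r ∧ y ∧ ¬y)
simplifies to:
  True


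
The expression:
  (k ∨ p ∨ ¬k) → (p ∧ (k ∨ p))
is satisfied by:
  {p: True}


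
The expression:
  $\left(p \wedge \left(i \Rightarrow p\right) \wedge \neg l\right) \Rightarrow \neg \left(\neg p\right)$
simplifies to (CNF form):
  $\text{True}$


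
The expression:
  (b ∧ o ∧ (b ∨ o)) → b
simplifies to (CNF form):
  True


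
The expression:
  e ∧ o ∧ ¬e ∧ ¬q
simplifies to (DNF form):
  False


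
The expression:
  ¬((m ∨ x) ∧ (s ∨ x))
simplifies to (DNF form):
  (¬m ∧ ¬x) ∨ (¬s ∧ ¬x)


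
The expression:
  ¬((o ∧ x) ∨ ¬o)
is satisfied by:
  {o: True, x: False}


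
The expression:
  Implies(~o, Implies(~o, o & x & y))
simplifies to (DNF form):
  o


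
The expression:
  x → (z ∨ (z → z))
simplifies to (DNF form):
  True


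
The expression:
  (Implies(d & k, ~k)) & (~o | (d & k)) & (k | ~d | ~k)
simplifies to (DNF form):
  (~d & ~o) | (~k & ~o)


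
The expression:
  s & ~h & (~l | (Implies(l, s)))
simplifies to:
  s & ~h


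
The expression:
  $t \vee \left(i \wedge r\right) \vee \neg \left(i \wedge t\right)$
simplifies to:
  $\text{True}$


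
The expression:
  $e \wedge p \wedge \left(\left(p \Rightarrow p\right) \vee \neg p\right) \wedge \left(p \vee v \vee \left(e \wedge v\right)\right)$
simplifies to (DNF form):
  $e \wedge p$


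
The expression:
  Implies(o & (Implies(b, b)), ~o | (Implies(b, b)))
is always true.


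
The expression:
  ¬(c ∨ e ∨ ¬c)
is never true.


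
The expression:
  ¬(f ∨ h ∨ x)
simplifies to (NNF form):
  ¬f ∧ ¬h ∧ ¬x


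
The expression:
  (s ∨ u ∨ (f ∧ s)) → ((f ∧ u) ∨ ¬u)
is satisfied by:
  {f: True, u: False}
  {u: False, f: False}
  {u: True, f: True}


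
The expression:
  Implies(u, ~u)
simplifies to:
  ~u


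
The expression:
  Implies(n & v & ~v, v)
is always true.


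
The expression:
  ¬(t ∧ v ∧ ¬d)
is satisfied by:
  {d: True, v: False, t: False}
  {v: False, t: False, d: False}
  {d: True, t: True, v: False}
  {t: True, v: False, d: False}
  {d: True, v: True, t: False}
  {v: True, d: False, t: False}
  {d: True, t: True, v: True}


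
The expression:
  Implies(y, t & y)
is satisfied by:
  {t: True, y: False}
  {y: False, t: False}
  {y: True, t: True}


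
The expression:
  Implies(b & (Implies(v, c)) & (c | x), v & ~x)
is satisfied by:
  {v: True, c: False, b: False, x: False}
  {v: False, c: False, b: False, x: False}
  {x: True, v: True, c: False, b: False}
  {x: True, v: False, c: False, b: False}
  {c: True, v: True, x: False, b: False}
  {c: True, v: False, x: False, b: False}
  {c: True, x: True, v: True, b: False}
  {c: True, x: True, v: False, b: False}
  {b: True, v: True, c: False, x: False}
  {b: True, v: False, c: False, x: False}
  {b: True, x: True, v: True, c: False}
  {b: True, c: True, v: True, x: False}


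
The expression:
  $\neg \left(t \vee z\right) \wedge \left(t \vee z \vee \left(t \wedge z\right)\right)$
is never true.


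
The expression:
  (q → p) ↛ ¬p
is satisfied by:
  {p: True}


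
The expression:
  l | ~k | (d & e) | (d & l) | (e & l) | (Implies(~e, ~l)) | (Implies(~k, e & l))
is always true.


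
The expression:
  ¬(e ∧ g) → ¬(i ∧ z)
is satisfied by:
  {g: True, e: True, z: False, i: False}
  {g: True, e: False, z: False, i: False}
  {e: True, i: False, g: False, z: False}
  {i: False, e: False, g: False, z: False}
  {i: True, g: True, e: True, z: False}
  {i: True, g: True, e: False, z: False}
  {i: True, e: True, g: False, z: False}
  {i: True, e: False, g: False, z: False}
  {z: True, g: True, e: True, i: False}
  {z: True, g: True, e: False, i: False}
  {z: True, e: True, g: False, i: False}
  {z: True, e: False, g: False, i: False}
  {i: True, z: True, g: True, e: True}


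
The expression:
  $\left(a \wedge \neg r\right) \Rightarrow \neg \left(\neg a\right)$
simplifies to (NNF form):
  $\text{True}$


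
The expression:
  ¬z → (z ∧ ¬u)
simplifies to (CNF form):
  z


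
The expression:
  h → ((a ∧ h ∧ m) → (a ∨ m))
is always true.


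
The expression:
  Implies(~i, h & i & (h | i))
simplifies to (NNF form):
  i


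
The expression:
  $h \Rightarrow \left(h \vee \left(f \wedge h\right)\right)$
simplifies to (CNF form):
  $\text{True}$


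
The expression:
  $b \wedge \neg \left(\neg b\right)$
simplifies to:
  $b$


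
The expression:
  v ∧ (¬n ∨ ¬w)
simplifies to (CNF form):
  v ∧ (¬n ∨ ¬w)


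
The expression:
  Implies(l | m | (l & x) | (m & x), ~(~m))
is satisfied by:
  {m: True, l: False}
  {l: False, m: False}
  {l: True, m: True}


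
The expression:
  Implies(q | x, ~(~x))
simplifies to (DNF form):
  x | ~q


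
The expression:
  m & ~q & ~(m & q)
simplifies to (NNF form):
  m & ~q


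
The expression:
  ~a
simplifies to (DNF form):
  ~a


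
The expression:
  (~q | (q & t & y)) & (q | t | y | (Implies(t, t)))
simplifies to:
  ~q | (t & y)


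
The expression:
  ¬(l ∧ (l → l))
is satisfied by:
  {l: False}


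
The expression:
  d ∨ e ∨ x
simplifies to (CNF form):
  d ∨ e ∨ x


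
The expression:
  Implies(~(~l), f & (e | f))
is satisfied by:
  {f: True, l: False}
  {l: False, f: False}
  {l: True, f: True}


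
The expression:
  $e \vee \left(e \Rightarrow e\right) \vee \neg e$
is always true.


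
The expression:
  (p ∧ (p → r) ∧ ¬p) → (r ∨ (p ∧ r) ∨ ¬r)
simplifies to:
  True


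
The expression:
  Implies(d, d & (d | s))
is always true.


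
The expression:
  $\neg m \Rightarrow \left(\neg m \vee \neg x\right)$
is always true.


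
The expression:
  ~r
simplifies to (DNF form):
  ~r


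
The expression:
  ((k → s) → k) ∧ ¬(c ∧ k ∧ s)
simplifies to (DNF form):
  (k ∧ ¬c) ∨ (k ∧ ¬s)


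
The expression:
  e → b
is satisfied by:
  {b: True, e: False}
  {e: False, b: False}
  {e: True, b: True}


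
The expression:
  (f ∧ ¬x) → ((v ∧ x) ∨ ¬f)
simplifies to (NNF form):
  x ∨ ¬f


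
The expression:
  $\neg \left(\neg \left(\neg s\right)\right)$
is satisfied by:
  {s: False}


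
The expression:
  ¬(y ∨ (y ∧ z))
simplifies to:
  ¬y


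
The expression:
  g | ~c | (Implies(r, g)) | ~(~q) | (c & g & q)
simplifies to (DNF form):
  g | q | ~c | ~r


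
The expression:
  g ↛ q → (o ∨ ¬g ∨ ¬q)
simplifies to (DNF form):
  True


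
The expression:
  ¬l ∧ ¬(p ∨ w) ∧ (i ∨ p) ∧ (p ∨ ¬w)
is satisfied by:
  {i: True, p: False, l: False, w: False}


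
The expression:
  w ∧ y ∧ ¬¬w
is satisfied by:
  {w: True, y: True}


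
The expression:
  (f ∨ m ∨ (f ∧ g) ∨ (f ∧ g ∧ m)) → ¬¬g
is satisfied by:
  {g: True, m: False, f: False}
  {f: True, g: True, m: False}
  {g: True, m: True, f: False}
  {f: True, g: True, m: True}
  {f: False, m: False, g: False}


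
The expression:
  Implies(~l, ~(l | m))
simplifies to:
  l | ~m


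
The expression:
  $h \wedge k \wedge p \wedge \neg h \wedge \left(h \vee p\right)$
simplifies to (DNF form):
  $\text{False}$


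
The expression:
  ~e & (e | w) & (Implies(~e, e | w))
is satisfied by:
  {w: True, e: False}


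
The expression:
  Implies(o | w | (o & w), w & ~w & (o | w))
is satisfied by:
  {o: False, w: False}


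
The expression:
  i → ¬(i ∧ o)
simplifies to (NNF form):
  ¬i ∨ ¬o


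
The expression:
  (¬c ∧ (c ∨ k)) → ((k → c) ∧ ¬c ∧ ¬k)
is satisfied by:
  {c: True, k: False}
  {k: False, c: False}
  {k: True, c: True}


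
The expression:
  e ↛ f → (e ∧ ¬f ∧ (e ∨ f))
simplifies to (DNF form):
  True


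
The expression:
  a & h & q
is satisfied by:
  {a: True, h: True, q: True}


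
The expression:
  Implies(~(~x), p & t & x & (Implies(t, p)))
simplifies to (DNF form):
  ~x | (p & t)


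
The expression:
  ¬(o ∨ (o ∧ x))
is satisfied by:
  {o: False}


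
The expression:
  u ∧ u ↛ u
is never true.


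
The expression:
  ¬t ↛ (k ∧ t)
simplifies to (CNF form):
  ¬t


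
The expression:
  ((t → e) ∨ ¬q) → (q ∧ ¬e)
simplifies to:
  q ∧ ¬e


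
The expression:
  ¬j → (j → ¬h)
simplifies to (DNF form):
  True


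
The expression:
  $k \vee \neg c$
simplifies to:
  $k \vee \neg c$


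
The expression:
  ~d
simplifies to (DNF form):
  ~d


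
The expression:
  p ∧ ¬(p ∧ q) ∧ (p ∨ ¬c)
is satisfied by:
  {p: True, q: False}


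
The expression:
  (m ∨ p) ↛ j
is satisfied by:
  {m: True, p: True, j: False}
  {m: True, p: False, j: False}
  {p: True, m: False, j: False}


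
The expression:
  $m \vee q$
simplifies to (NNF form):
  $m \vee q$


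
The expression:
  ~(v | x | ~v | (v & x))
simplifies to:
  False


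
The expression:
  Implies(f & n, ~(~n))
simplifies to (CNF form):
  True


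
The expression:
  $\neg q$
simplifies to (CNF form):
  $\neg q$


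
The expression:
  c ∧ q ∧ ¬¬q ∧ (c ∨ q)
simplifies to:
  c ∧ q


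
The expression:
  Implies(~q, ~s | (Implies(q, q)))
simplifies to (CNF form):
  True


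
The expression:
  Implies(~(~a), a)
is always true.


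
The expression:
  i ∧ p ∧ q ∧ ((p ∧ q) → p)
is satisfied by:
  {i: True, p: True, q: True}


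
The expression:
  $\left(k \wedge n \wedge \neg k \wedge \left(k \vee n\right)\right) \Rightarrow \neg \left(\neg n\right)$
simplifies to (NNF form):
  $\text{True}$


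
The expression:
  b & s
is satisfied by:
  {b: True, s: True}


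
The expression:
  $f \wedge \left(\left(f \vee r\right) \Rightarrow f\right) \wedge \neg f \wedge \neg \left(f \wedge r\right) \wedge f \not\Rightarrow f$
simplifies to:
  $\text{False}$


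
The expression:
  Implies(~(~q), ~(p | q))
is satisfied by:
  {q: False}


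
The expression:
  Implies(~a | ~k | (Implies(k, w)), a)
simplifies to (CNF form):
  a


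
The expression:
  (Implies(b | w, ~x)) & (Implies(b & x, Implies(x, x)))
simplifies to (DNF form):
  ~x | (~b & ~w)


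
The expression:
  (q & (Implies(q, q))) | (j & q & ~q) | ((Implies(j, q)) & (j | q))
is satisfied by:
  {q: True}


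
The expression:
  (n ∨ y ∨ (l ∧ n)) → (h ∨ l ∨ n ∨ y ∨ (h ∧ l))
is always true.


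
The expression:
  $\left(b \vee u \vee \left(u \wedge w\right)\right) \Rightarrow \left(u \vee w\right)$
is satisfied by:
  {u: True, w: True, b: False}
  {u: True, w: False, b: False}
  {w: True, u: False, b: False}
  {u: False, w: False, b: False}
  {b: True, u: True, w: True}
  {b: True, u: True, w: False}
  {b: True, w: True, u: False}


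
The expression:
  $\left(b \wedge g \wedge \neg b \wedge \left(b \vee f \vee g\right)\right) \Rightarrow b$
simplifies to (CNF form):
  $\text{True}$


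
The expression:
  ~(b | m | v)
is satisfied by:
  {b: False, v: False, m: False}


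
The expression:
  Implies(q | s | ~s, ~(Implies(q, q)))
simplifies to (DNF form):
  False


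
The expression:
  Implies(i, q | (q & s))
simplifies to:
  q | ~i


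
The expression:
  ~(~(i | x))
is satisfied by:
  {i: True, x: True}
  {i: True, x: False}
  {x: True, i: False}


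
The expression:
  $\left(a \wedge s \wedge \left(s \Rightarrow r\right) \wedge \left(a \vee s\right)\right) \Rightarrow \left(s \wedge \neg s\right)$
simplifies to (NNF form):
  $\neg a \vee \neg r \vee \neg s$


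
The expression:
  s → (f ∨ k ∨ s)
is always true.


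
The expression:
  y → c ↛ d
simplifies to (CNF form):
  (c ∨ ¬y) ∧ (¬d ∨ ¬y)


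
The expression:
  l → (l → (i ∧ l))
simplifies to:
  i ∨ ¬l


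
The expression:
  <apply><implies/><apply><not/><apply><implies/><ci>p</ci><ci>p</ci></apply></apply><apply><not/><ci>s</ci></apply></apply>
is always true.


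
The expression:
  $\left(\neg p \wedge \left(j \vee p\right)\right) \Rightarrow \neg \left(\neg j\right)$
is always true.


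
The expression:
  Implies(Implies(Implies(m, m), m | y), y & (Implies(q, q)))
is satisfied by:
  {y: True, m: False}
  {m: False, y: False}
  {m: True, y: True}


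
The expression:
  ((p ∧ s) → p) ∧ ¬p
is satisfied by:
  {p: False}


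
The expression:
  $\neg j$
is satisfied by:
  {j: False}


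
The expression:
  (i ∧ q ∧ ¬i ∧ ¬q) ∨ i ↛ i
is never true.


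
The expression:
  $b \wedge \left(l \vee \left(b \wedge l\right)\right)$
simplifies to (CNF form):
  $b \wedge l$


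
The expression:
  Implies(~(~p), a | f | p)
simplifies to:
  True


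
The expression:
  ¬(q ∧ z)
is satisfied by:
  {q: False, z: False}
  {z: True, q: False}
  {q: True, z: False}


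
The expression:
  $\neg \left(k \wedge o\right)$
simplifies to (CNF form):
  $\neg k \vee \neg o$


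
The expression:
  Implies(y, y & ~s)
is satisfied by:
  {s: False, y: False}
  {y: True, s: False}
  {s: True, y: False}


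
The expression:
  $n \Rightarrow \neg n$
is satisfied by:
  {n: False}


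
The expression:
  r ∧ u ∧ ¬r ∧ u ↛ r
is never true.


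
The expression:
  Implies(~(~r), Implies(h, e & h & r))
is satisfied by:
  {e: True, h: False, r: False}
  {h: False, r: False, e: False}
  {r: True, e: True, h: False}
  {r: True, h: False, e: False}
  {e: True, h: True, r: False}
  {h: True, e: False, r: False}
  {r: True, h: True, e: True}


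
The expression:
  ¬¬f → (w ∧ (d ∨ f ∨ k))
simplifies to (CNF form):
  w ∨ ¬f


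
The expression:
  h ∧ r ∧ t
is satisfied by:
  {t: True, h: True, r: True}


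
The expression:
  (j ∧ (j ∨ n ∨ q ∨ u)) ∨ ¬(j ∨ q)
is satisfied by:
  {j: True, q: False}
  {q: False, j: False}
  {q: True, j: True}


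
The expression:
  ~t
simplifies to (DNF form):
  ~t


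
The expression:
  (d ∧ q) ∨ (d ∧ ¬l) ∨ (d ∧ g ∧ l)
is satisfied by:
  {q: True, g: True, d: True, l: False}
  {q: True, d: True, l: False, g: False}
  {g: True, d: True, l: False, q: False}
  {d: True, g: False, l: False, q: False}
  {q: True, l: True, d: True, g: True}
  {q: True, l: True, d: True, g: False}
  {l: True, d: True, g: True, q: False}


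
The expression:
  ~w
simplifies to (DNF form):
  ~w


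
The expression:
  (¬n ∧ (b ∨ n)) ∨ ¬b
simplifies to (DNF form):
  ¬b ∨ ¬n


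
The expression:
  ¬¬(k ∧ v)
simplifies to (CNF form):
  k ∧ v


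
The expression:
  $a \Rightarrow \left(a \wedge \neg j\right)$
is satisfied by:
  {a: False, j: False}
  {j: True, a: False}
  {a: True, j: False}


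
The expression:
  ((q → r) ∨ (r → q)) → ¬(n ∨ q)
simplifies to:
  ¬n ∧ ¬q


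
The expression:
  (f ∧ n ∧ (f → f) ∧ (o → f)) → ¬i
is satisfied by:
  {n: False, i: False, f: False}
  {f: True, n: False, i: False}
  {i: True, n: False, f: False}
  {f: True, i: True, n: False}
  {n: True, f: False, i: False}
  {f: True, n: True, i: False}
  {i: True, n: True, f: False}


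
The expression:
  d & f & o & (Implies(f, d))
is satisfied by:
  {f: True, d: True, o: True}


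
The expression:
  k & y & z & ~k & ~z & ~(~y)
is never true.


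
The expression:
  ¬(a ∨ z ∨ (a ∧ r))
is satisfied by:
  {z: False, a: False}


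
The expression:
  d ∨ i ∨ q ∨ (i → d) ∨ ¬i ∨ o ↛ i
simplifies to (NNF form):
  True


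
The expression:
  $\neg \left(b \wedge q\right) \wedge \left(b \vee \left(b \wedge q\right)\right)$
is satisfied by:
  {b: True, q: False}


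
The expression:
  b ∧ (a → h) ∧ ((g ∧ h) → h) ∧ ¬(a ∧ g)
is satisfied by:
  {b: True, h: True, g: False, a: False}
  {b: True, g: False, h: False, a: False}
  {b: True, h: True, g: True, a: False}
  {b: True, g: True, h: False, a: False}
  {b: True, a: True, h: True, g: False}


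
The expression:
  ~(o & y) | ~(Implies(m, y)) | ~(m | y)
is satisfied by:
  {o: False, y: False}
  {y: True, o: False}
  {o: True, y: False}


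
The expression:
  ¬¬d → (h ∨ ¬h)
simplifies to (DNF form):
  True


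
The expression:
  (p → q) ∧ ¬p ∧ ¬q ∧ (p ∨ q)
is never true.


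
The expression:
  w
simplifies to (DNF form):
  w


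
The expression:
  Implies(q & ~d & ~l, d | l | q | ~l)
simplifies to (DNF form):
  True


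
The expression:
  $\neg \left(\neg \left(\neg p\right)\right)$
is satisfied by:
  {p: False}


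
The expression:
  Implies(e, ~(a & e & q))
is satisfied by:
  {e: False, q: False, a: False}
  {a: True, e: False, q: False}
  {q: True, e: False, a: False}
  {a: True, q: True, e: False}
  {e: True, a: False, q: False}
  {a: True, e: True, q: False}
  {q: True, e: True, a: False}


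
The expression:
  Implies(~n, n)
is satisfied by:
  {n: True}


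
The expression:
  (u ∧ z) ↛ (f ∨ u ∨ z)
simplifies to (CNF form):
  False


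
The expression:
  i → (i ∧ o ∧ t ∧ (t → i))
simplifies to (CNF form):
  (o ∨ ¬i) ∧ (t ∨ ¬i)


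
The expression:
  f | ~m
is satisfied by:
  {f: True, m: False}
  {m: False, f: False}
  {m: True, f: True}


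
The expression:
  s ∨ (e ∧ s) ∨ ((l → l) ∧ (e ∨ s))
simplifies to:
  e ∨ s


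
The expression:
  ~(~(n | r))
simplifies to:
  n | r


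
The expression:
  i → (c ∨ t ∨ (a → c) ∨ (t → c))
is always true.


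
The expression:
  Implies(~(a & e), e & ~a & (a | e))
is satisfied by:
  {e: True}


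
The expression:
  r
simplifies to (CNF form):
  r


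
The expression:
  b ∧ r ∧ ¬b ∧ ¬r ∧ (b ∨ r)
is never true.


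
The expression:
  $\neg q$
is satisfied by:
  {q: False}


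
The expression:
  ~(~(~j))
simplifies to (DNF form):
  ~j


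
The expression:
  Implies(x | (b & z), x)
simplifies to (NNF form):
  x | ~b | ~z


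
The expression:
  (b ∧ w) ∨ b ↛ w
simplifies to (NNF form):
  b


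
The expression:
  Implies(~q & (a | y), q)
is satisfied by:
  {q: True, a: False, y: False}
  {y: True, q: True, a: False}
  {q: True, a: True, y: False}
  {y: True, q: True, a: True}
  {y: False, a: False, q: False}


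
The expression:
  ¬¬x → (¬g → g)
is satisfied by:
  {g: True, x: False}
  {x: False, g: False}
  {x: True, g: True}


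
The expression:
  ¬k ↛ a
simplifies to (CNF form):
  ¬a ∧ ¬k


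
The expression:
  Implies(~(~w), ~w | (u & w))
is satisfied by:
  {u: True, w: False}
  {w: False, u: False}
  {w: True, u: True}


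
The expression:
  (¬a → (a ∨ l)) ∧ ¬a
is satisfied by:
  {l: True, a: False}


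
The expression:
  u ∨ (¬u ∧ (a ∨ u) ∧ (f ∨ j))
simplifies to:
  u ∨ (a ∧ f) ∨ (a ∧ j)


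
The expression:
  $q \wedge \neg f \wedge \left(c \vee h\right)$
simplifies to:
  $q \wedge \neg f \wedge \left(c \vee h\right)$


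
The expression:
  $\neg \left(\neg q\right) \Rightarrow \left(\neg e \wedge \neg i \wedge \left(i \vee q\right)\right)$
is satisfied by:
  {e: False, q: False, i: False}
  {i: True, e: False, q: False}
  {e: True, i: False, q: False}
  {i: True, e: True, q: False}
  {q: True, i: False, e: False}


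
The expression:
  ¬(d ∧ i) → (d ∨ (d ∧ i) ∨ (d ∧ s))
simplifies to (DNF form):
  d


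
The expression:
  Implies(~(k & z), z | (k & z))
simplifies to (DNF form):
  z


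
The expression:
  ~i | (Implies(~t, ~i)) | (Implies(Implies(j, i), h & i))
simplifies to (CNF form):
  h | t | ~i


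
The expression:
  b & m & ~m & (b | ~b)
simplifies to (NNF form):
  False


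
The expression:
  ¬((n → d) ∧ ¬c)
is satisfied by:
  {c: True, n: True, d: False}
  {c: True, n: False, d: False}
  {d: True, c: True, n: True}
  {d: True, c: True, n: False}
  {n: True, d: False, c: False}


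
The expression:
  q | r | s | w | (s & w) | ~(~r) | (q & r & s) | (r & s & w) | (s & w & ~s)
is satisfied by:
  {r: True, s: True, q: True, w: True}
  {r: True, s: True, q: True, w: False}
  {r: True, s: True, w: True, q: False}
  {r: True, s: True, w: False, q: False}
  {r: True, q: True, w: True, s: False}
  {r: True, q: True, w: False, s: False}
  {r: True, q: False, w: True, s: False}
  {r: True, q: False, w: False, s: False}
  {s: True, q: True, w: True, r: False}
  {s: True, q: True, w: False, r: False}
  {s: True, w: True, q: False, r: False}
  {s: True, w: False, q: False, r: False}
  {q: True, w: True, s: False, r: False}
  {q: True, s: False, w: False, r: False}
  {w: True, s: False, q: False, r: False}


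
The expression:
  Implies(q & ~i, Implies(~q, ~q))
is always true.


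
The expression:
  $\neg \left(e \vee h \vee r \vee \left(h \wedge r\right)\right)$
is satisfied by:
  {e: False, r: False, h: False}


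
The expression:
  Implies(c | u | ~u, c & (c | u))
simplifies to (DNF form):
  c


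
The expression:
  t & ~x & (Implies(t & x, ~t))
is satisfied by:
  {t: True, x: False}


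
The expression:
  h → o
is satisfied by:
  {o: True, h: False}
  {h: False, o: False}
  {h: True, o: True}


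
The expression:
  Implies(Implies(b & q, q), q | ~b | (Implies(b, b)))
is always true.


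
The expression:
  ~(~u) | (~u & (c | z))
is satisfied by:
  {z: True, c: True, u: True}
  {z: True, c: True, u: False}
  {z: True, u: True, c: False}
  {z: True, u: False, c: False}
  {c: True, u: True, z: False}
  {c: True, u: False, z: False}
  {u: True, c: False, z: False}


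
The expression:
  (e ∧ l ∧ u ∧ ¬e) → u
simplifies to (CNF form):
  True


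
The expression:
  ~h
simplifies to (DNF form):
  ~h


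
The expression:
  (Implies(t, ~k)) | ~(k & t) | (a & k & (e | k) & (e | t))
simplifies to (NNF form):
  a | ~k | ~t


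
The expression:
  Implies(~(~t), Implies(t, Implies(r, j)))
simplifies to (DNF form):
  j | ~r | ~t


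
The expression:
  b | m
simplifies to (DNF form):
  b | m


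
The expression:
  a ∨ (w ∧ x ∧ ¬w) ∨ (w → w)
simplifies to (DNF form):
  True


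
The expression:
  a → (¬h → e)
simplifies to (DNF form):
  e ∨ h ∨ ¬a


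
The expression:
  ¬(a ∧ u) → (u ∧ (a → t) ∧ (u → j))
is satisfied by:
  {a: True, j: True, u: True}
  {a: True, u: True, j: False}
  {j: True, u: True, a: False}


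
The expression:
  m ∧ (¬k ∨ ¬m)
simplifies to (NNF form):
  m ∧ ¬k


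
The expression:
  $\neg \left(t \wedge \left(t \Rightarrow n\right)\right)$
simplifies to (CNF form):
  $\neg n \vee \neg t$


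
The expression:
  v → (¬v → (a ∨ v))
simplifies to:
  True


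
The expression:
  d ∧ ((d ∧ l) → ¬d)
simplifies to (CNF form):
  d ∧ ¬l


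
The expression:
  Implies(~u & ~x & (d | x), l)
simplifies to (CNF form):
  l | u | x | ~d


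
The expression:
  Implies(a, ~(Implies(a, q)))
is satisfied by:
  {q: False, a: False}
  {a: True, q: False}
  {q: True, a: False}


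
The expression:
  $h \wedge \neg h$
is never true.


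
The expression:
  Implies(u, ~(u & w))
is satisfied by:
  {w: False, u: False}
  {u: True, w: False}
  {w: True, u: False}


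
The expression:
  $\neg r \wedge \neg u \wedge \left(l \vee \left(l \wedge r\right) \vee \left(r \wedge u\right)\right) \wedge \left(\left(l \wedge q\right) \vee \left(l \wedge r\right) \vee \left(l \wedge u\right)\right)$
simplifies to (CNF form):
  $l \wedge q \wedge \neg r \wedge \neg u$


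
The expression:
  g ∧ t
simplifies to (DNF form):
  g ∧ t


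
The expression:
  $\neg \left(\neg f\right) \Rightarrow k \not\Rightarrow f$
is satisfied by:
  {f: False}


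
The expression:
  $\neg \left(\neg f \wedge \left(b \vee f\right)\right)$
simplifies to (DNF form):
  $f \vee \neg b$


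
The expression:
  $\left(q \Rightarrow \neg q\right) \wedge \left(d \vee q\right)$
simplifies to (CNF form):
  $d \wedge \neg q$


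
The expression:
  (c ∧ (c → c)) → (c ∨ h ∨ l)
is always true.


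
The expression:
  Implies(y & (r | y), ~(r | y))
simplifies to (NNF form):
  ~y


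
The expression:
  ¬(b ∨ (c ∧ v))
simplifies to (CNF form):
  ¬b ∧ (¬c ∨ ¬v)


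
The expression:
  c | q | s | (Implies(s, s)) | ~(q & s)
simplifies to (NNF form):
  True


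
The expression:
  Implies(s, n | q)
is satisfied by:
  {n: True, q: True, s: False}
  {n: True, s: False, q: False}
  {q: True, s: False, n: False}
  {q: False, s: False, n: False}
  {n: True, q: True, s: True}
  {n: True, s: True, q: False}
  {q: True, s: True, n: False}


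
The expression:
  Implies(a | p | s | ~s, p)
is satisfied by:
  {p: True}


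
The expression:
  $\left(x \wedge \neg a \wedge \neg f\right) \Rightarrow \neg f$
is always true.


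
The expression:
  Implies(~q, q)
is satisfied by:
  {q: True}


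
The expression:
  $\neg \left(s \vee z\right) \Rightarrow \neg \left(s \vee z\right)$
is always true.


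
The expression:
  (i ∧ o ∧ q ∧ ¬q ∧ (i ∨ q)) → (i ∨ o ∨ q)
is always true.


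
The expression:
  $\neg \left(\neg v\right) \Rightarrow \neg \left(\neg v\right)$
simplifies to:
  $\text{True}$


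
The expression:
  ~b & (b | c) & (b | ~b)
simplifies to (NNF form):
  c & ~b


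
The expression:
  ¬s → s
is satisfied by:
  {s: True}


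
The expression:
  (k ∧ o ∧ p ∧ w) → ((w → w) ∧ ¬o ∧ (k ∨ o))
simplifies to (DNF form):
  ¬k ∨ ¬o ∨ ¬p ∨ ¬w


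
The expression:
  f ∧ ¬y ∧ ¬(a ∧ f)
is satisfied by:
  {f: True, y: False, a: False}


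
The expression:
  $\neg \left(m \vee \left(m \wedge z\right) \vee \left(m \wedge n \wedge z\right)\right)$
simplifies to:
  $\neg m$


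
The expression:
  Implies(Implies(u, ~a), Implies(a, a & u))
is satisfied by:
  {u: True, a: False}
  {a: False, u: False}
  {a: True, u: True}


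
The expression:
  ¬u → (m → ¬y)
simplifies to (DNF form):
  u ∨ ¬m ∨ ¬y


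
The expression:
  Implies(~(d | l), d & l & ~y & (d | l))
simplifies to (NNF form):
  d | l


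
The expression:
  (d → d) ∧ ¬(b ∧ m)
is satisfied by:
  {m: False, b: False}
  {b: True, m: False}
  {m: True, b: False}


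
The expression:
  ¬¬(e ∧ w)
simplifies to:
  e ∧ w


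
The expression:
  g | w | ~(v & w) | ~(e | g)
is always true.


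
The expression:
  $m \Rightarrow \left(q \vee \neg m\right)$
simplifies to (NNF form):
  $q \vee \neg m$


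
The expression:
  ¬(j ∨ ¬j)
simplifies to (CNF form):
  False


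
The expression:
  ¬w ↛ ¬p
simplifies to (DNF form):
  p ∧ ¬w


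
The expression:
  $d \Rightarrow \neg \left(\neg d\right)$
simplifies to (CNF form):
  $\text{True}$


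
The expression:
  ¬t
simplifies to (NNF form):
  ¬t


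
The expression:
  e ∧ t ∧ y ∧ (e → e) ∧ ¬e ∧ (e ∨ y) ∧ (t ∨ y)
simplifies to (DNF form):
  False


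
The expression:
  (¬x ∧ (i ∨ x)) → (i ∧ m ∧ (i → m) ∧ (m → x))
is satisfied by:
  {x: True, i: False}
  {i: False, x: False}
  {i: True, x: True}


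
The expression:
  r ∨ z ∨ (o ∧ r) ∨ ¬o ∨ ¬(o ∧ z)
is always true.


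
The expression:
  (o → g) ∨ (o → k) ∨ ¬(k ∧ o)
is always true.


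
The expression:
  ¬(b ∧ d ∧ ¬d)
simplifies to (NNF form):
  True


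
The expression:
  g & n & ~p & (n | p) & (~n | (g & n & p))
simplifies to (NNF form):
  False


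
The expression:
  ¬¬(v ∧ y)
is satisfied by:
  {y: True, v: True}


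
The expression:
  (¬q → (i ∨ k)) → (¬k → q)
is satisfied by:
  {q: True, k: True, i: False}
  {q: True, k: False, i: False}
  {k: True, q: False, i: False}
  {q: False, k: False, i: False}
  {i: True, q: True, k: True}
  {i: True, q: True, k: False}
  {i: True, k: True, q: False}


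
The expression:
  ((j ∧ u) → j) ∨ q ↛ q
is always true.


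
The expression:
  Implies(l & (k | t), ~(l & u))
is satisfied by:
  {k: False, l: False, u: False, t: False}
  {t: True, k: False, l: False, u: False}
  {k: True, t: False, l: False, u: False}
  {t: True, k: True, l: False, u: False}
  {u: True, t: False, k: False, l: False}
  {t: True, u: True, k: False, l: False}
  {u: True, k: True, t: False, l: False}
  {t: True, u: True, k: True, l: False}
  {l: True, u: False, k: False, t: False}
  {l: True, t: True, u: False, k: False}
  {l: True, k: True, u: False, t: False}
  {t: True, l: True, k: True, u: False}
  {l: True, u: True, t: False, k: False}


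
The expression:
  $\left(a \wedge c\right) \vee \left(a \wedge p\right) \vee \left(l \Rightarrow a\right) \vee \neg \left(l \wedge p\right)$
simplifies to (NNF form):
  $a \vee \neg l \vee \neg p$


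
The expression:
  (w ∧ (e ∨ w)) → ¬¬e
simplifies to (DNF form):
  e ∨ ¬w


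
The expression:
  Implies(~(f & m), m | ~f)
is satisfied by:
  {m: True, f: False}
  {f: False, m: False}
  {f: True, m: True}


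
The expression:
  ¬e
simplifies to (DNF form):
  ¬e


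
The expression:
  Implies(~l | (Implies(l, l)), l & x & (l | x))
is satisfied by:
  {x: True, l: True}


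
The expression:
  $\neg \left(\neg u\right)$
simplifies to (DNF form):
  $u$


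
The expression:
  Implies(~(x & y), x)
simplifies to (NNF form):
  x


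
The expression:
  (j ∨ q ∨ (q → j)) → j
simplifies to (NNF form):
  j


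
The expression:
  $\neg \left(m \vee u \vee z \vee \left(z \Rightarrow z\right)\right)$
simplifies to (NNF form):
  $\text{False}$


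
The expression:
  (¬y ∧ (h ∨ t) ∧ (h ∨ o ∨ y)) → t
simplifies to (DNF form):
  t ∨ y ∨ ¬h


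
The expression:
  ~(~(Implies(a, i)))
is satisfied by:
  {i: True, a: False}
  {a: False, i: False}
  {a: True, i: True}


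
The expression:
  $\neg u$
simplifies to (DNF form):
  $\neg u$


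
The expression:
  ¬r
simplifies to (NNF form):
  ¬r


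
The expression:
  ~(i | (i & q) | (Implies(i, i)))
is never true.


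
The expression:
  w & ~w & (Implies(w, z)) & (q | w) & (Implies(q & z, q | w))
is never true.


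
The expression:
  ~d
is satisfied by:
  {d: False}


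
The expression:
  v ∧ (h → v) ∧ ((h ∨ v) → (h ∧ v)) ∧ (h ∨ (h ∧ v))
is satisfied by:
  {h: True, v: True}


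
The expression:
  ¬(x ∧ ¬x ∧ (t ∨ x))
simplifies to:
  True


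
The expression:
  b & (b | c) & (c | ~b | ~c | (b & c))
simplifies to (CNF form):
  b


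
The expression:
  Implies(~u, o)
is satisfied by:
  {o: True, u: True}
  {o: True, u: False}
  {u: True, o: False}


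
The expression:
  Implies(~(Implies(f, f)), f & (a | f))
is always true.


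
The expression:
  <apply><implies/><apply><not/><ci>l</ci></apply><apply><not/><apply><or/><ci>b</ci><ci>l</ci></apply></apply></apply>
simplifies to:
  <apply><or/><ci>l</ci><apply><not/><ci>b</ci></apply></apply>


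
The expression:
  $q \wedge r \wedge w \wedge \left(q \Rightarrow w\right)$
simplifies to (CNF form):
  $q \wedge r \wedge w$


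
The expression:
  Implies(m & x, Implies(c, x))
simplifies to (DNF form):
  True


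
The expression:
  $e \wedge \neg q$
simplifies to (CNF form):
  $e \wedge \neg q$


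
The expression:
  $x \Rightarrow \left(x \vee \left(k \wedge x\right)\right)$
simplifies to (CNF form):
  $\text{True}$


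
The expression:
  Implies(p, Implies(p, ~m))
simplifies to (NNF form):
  ~m | ~p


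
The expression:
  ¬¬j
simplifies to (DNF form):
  j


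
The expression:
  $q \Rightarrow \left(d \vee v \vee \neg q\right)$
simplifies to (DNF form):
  $d \vee v \vee \neg q$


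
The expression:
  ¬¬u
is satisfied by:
  {u: True}


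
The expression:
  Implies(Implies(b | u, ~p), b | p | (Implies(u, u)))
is always true.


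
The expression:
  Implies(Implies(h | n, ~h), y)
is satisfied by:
  {y: True, h: True}
  {y: True, h: False}
  {h: True, y: False}


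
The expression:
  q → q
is always true.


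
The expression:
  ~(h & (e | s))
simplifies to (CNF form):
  (~e | ~h) & (~h | ~s)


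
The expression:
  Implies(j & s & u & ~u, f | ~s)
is always true.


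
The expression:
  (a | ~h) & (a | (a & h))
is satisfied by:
  {a: True}


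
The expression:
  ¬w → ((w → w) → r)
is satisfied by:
  {r: True, w: True}
  {r: True, w: False}
  {w: True, r: False}


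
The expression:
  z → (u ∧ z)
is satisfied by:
  {u: True, z: False}
  {z: False, u: False}
  {z: True, u: True}


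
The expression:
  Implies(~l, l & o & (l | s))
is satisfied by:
  {l: True}


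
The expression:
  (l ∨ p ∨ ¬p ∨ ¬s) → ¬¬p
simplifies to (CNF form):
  p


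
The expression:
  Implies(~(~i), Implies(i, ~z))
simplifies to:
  ~i | ~z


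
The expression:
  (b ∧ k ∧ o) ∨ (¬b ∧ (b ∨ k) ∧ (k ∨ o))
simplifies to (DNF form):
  (k ∧ o) ∨ (k ∧ ¬b)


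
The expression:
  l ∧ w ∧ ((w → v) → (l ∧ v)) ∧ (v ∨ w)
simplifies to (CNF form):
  l ∧ w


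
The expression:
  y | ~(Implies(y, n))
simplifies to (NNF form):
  y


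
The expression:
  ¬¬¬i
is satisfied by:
  {i: False}


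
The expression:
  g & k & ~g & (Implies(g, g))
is never true.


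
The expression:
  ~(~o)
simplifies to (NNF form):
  o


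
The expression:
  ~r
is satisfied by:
  {r: False}


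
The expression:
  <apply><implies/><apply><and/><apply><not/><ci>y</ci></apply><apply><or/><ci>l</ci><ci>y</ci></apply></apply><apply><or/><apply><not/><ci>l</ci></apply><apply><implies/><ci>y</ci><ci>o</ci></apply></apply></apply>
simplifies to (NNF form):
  <true/>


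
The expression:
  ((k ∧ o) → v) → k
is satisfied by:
  {k: True}


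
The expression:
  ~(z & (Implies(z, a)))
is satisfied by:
  {z: False, a: False}
  {a: True, z: False}
  {z: True, a: False}


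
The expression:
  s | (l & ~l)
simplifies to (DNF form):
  s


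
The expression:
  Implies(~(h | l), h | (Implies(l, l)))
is always true.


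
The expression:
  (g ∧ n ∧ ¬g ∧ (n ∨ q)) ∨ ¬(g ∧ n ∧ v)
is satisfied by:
  {g: False, v: False, n: False}
  {n: True, g: False, v: False}
  {v: True, g: False, n: False}
  {n: True, v: True, g: False}
  {g: True, n: False, v: False}
  {n: True, g: True, v: False}
  {v: True, g: True, n: False}


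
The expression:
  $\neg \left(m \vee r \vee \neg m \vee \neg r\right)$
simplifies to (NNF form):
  $\text{False}$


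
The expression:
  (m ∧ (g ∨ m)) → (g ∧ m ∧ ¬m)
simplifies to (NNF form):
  ¬m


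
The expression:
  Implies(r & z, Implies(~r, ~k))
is always true.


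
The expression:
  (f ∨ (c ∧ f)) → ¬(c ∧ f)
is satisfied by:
  {c: False, f: False}
  {f: True, c: False}
  {c: True, f: False}


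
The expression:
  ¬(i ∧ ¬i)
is always true.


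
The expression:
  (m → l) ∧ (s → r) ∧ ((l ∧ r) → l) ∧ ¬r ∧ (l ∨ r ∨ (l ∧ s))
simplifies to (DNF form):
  l ∧ ¬r ∧ ¬s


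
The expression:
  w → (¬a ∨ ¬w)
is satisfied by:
  {w: False, a: False}
  {a: True, w: False}
  {w: True, a: False}


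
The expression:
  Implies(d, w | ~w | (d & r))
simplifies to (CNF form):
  True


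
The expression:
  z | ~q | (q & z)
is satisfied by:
  {z: True, q: False}
  {q: False, z: False}
  {q: True, z: True}


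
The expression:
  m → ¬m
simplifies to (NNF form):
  ¬m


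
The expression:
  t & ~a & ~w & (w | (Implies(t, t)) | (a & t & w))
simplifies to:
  t & ~a & ~w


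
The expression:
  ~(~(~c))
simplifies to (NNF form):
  ~c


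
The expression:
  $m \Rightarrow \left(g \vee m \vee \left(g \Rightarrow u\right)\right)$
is always true.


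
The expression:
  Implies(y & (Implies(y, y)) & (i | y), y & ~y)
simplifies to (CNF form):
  ~y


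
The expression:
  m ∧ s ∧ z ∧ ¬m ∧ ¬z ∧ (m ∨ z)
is never true.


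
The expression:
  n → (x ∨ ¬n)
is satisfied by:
  {x: True, n: False}
  {n: False, x: False}
  {n: True, x: True}


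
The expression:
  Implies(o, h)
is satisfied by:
  {h: True, o: False}
  {o: False, h: False}
  {o: True, h: True}


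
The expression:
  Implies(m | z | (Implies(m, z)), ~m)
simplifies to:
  ~m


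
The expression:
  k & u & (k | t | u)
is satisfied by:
  {u: True, k: True}


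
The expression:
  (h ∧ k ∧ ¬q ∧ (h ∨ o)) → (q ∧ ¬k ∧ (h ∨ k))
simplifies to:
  q ∨ ¬h ∨ ¬k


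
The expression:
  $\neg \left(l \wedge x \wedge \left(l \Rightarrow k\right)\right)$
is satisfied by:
  {l: False, k: False, x: False}
  {x: True, l: False, k: False}
  {k: True, l: False, x: False}
  {x: True, k: True, l: False}
  {l: True, x: False, k: False}
  {x: True, l: True, k: False}
  {k: True, l: True, x: False}


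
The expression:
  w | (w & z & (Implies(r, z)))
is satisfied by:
  {w: True}


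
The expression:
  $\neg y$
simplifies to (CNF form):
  $\neg y$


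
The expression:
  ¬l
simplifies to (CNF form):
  ¬l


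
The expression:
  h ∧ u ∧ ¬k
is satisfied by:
  {h: True, u: True, k: False}


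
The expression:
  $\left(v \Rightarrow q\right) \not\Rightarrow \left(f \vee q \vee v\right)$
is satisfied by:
  {q: False, v: False, f: False}


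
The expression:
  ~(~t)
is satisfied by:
  {t: True}


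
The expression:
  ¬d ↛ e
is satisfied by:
  {e: True, d: False}
  {d: False, e: False}
  {d: True, e: True}


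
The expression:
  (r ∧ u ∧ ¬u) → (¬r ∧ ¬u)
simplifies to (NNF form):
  True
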